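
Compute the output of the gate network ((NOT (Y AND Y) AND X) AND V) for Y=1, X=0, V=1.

Substituting: ((NOT (1 AND 1) AND 0) AND 1)
= 0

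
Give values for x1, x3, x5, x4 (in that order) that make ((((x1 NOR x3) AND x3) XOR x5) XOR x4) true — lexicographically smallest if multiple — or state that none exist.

x1=0, x3=0, x5=0, x4=1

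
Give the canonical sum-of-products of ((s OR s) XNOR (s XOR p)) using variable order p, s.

Σm(0, 1) = (NOT p AND NOT s) OR (NOT p AND s)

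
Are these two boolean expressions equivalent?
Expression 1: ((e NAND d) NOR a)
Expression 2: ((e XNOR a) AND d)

No. Counterexample: with a=0, e=0, d=1, Expression 1 = 0 but Expression 2 = 1.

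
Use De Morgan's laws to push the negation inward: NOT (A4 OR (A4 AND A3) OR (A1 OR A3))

NOT A4 AND NOT (A4 AND A3) AND NOT (A1 OR A3)
De Morgan's: NOT(OR of terms) = AND of negations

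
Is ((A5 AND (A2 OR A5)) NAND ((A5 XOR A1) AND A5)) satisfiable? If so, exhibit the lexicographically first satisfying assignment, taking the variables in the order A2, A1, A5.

A2=0, A1=0, A5=0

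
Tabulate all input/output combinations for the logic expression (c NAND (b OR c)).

c | b | Output
--------------
0 | 0 | 1
0 | 1 | 1
1 | 0 | 0
1 | 1 | 0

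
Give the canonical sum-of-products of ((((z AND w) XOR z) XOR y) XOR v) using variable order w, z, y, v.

Σm(1, 2, 4, 7, 9, 10, 13, 14) = (NOT w AND NOT z AND NOT y AND v) OR (NOT w AND NOT z AND y AND NOT v) OR (NOT w AND z AND NOT y AND NOT v) OR (NOT w AND z AND y AND v) OR (w AND NOT z AND NOT y AND v) OR (w AND NOT z AND y AND NOT v) OR (w AND z AND NOT y AND v) OR (w AND z AND y AND NOT v)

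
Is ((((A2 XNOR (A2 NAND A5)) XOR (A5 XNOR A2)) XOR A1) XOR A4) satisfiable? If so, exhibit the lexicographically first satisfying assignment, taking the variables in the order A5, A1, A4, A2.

A5=0, A1=0, A4=0, A2=0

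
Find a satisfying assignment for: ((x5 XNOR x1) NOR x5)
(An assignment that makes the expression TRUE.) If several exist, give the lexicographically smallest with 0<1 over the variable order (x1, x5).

x1=1, x5=0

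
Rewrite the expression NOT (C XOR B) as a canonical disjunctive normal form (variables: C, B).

(NOT C AND NOT B) OR (C AND B)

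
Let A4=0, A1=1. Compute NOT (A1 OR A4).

Substituting: NOT (1 OR 0)
= 0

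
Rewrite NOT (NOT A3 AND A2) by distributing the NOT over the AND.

A3 OR NOT A2
De Morgan's: NOT(AND of terms) = OR of negations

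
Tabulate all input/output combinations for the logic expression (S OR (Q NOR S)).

Q | S | Output
--------------
0 | 0 | 1
0 | 1 | 1
1 | 0 | 0
1 | 1 | 1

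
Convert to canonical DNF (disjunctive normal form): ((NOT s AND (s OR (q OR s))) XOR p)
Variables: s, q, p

(NOT s AND NOT q AND p) OR (NOT s AND q AND NOT p) OR (s AND NOT q AND p) OR (s AND q AND p)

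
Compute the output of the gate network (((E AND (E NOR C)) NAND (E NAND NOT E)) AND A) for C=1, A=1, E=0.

Substituting: (((0 AND (0 NOR 1)) NAND (0 NAND NOT 0)) AND 1)
= 1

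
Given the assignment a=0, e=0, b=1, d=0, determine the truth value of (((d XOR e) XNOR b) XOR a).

Substituting: (((0 XOR 0) XNOR 1) XOR 0)
= 0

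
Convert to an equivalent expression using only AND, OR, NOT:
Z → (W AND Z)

NOT Z OR (W AND Z)
(Implication elimination: A → B = NOT A OR B)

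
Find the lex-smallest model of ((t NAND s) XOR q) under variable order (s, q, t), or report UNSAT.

s=0, q=0, t=0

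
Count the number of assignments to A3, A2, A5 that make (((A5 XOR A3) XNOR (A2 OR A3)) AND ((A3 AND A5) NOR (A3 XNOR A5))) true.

Satisfying assignments: (0,1,1), (1,0,0), (1,1,0)
Count: 3 out of 8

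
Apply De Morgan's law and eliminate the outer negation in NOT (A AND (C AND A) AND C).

NOT A OR NOT (C AND A) OR NOT C
De Morgan's: NOT(AND of terms) = OR of negations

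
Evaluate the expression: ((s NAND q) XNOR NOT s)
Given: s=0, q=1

Substituting: ((0 NAND 1) XNOR NOT 0)
= 1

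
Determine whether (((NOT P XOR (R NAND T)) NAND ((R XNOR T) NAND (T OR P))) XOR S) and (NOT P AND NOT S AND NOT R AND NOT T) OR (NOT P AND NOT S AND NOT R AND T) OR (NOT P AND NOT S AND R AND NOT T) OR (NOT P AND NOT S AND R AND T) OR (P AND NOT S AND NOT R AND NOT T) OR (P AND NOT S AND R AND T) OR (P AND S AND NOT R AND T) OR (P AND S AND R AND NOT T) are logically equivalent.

Yes, they are equivalent — the two output columns agree on all 16 assignments:
P | S | R | T | Expression 1 | Expression 2
-------------------------------------------
0 | 0 | 0 | 0 | 1 | 1
0 | 0 | 0 | 1 | 1 | 1
0 | 0 | 1 | 0 | 1 | 1
0 | 0 | 1 | 1 | 1 | 1
0 | 1 | 0 | 0 | 0 | 0
0 | 1 | 0 | 1 | 0 | 0
0 | 1 | 1 | 0 | 0 | 0
0 | 1 | 1 | 1 | 0 | 0
1 | 0 | 0 | 0 | 1 | 1
1 | 0 | 0 | 1 | 0 | 0
1 | 0 | 1 | 0 | 0 | 0
1 | 0 | 1 | 1 | 1 | 1
1 | 1 | 0 | 0 | 0 | 0
1 | 1 | 0 | 1 | 1 | 1
1 | 1 | 1 | 0 | 1 | 1
1 | 1 | 1 | 1 | 0 | 0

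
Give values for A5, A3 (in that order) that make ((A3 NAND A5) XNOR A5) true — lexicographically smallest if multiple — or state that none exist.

A5=1, A3=0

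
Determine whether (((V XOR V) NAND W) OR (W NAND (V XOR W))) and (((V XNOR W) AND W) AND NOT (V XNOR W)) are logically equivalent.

No. Counterexample: with W=0, V=0, Expression 1 = 1 but Expression 2 = 0.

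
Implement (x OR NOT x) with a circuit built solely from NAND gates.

((x NAND x) NAND ((x NAND x) NAND (x NAND x)))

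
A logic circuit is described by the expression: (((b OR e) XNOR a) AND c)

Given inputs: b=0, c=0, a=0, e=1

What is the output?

Substituting: (((0 OR 1) XNOR 0) AND 0)
= 0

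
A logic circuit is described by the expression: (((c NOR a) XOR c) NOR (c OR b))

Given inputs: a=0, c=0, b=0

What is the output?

Substituting: (((0 NOR 0) XOR 0) NOR (0 OR 0))
= 0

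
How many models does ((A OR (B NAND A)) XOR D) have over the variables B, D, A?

Satisfying assignments: (0,0,0), (0,0,1), (1,0,0), (1,0,1)
Count: 4 out of 8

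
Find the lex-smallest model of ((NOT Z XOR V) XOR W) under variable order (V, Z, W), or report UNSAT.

V=0, Z=0, W=0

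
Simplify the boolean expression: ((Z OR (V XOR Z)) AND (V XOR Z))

By absorption (E AND (E OR v) = E):
= (V XOR Z)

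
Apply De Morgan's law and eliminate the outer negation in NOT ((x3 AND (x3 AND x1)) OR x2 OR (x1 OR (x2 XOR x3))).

NOT (x3 AND (x3 AND x1)) AND NOT x2 AND NOT (x1 OR (x2 XOR x3))
De Morgan's: NOT(OR of terms) = AND of negations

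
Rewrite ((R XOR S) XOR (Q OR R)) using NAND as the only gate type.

((((R NAND (R NAND S)) NAND (S NAND (R NAND S))) NAND (((R NAND (R NAND S)) NAND (S NAND (R NAND S))) NAND ((Q NAND Q) NAND (R NAND R)))) NAND (((Q NAND Q) NAND (R NAND R)) NAND (((R NAND (R NAND S)) NAND (S NAND (R NAND S))) NAND ((Q NAND Q) NAND (R NAND R)))))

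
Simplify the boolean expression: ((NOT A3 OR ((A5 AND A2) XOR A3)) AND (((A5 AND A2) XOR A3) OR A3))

By distribution ((E OR v) AND (E OR NOT v) = E):
= ((A5 AND A2) XOR A3)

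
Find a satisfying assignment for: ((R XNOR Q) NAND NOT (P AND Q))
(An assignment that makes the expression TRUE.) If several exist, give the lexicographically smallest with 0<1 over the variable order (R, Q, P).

R=0, Q=1, P=0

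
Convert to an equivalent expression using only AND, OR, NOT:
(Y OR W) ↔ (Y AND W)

((Y OR W) AND (Y AND W)) OR (NOT (Y OR W) AND NOT (Y AND W))
(Biconditional = both true or both false)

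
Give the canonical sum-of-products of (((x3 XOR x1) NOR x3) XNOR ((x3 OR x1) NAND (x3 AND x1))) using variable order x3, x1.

Σm(0, 3) = (NOT x3 AND NOT x1) OR (x3 AND x1)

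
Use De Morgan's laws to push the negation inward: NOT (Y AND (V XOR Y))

NOT Y OR NOT (V XOR Y)
De Morgan's: NOT(AND of terms) = OR of negations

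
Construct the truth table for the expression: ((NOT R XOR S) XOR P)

S | P | R | Output
------------------
0 | 0 | 0 | 1
0 | 0 | 1 | 0
0 | 1 | 0 | 0
0 | 1 | 1 | 1
1 | 0 | 0 | 0
1 | 0 | 1 | 1
1 | 1 | 0 | 1
1 | 1 | 1 | 0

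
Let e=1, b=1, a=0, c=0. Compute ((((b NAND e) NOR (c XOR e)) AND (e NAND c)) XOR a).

Substituting: ((((1 NAND 1) NOR (0 XOR 1)) AND (1 NAND 0)) XOR 0)
= 0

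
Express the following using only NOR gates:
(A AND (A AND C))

((A NOR A) NOR (((A NOR A) NOR (C NOR C)) NOR ((A NOR A) NOR (C NOR C))))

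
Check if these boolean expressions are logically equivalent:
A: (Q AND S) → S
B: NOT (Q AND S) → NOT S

No, Inverse is not equivalent to original (counterexample: Q=0, S=1)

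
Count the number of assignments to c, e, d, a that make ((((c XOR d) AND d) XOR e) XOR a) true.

Satisfying assignments: (0,0,0,1), (0,0,1,0), (0,1,0,0), (0,1,1,1), (1,0,0,1), (1,0,1,1), (1,1,0,0), (1,1,1,0)
Count: 8 out of 16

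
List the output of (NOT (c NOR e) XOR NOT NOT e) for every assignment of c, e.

c | e | Output
--------------
0 | 0 | 0
0 | 1 | 0
1 | 0 | 1
1 | 1 | 0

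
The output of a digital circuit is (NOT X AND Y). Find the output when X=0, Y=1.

Substituting: (NOT 0 AND 1)
= 1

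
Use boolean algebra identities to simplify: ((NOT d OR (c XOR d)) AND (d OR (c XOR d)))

By distribution ((E OR v) AND (E OR NOT v) = E):
= (c XOR d)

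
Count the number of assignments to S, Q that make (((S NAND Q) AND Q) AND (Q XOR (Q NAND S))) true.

No assignment satisfies the expression.
Count: 0 out of 4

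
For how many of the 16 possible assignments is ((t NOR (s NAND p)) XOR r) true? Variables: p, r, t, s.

Satisfying assignments: (0,1,0,0), (0,1,0,1), (0,1,1,0), (0,1,1,1), (1,0,0,1), (1,1,0,0), (1,1,1,0), (1,1,1,1)
Count: 8 out of 16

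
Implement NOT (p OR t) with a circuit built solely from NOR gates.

(((p NOR t) NOR (p NOR t)) NOR ((p NOR t) NOR (p NOR t)))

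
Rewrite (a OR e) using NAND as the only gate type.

((a NAND a) NAND (e NAND e))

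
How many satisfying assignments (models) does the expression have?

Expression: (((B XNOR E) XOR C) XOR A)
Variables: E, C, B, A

Satisfying assignments: (0,0,0,0), (0,0,1,1), (0,1,0,1), (0,1,1,0), (1,0,0,1), (1,0,1,0), (1,1,0,0), (1,1,1,1)
Count: 8 out of 16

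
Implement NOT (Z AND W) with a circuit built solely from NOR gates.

(((Z NOR Z) NOR (W NOR W)) NOR ((Z NOR Z) NOR (W NOR W)))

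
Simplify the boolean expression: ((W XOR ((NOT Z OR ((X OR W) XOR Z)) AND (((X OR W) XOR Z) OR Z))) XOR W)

By XOR self-cancellation ((E XOR v) XOR v = E) then distribution ((E OR v) AND (E OR NOT v) = E):
= ((X OR W) XOR Z)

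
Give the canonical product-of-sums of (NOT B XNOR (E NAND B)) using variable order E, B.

ΠM(1) = (E OR NOT B)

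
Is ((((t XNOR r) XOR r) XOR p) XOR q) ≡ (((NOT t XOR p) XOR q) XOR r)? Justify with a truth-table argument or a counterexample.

No. Counterexample: with t=0, p=0, q=0, r=1, Expression 1 = 1 but Expression 2 = 0.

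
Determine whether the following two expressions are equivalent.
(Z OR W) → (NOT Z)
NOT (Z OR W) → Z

No, Inverse is not equivalent to original (counterexample: W=0, Y=0, Z=0)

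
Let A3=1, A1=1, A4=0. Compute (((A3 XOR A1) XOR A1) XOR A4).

Substituting: (((1 XOR 1) XOR 1) XOR 0)
= 1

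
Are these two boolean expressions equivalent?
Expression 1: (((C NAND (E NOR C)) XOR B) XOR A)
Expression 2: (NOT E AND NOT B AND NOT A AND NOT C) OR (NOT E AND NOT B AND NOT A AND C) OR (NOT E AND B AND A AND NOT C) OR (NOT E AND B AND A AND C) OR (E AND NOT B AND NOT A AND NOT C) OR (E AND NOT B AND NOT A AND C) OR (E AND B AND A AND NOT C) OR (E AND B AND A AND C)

Yes, they are equivalent — the two output columns agree on all 16 assignments:
E | B | A | C | Expression 1 | Expression 2
-------------------------------------------
0 | 0 | 0 | 0 | 1 | 1
0 | 0 | 0 | 1 | 1 | 1
0 | 0 | 1 | 0 | 0 | 0
0 | 0 | 1 | 1 | 0 | 0
0 | 1 | 0 | 0 | 0 | 0
0 | 1 | 0 | 1 | 0 | 0
0 | 1 | 1 | 0 | 1 | 1
0 | 1 | 1 | 1 | 1 | 1
1 | 0 | 0 | 0 | 1 | 1
1 | 0 | 0 | 1 | 1 | 1
1 | 0 | 1 | 0 | 0 | 0
1 | 0 | 1 | 1 | 0 | 0
1 | 1 | 0 | 0 | 0 | 0
1 | 1 | 0 | 1 | 0 | 0
1 | 1 | 1 | 0 | 1 | 1
1 | 1 | 1 | 1 | 1 | 1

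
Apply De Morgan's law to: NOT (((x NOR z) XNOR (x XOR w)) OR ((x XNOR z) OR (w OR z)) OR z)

NOT ((x NOR z) XNOR (x XOR w)) AND NOT ((x XNOR z) OR (w OR z)) AND NOT z
De Morgan's: NOT(OR of terms) = AND of negations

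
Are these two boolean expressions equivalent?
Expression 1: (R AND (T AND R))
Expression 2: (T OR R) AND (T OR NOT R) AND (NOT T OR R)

Yes, they are equivalent — the two output columns agree on all 4 assignments:
T | R | Expression 1 | Expression 2
-----------------------------------
0 | 0 | 0 | 0
0 | 1 | 0 | 0
1 | 0 | 0 | 0
1 | 1 | 1 | 1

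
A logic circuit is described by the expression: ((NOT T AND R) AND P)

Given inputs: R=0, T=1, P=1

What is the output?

Substituting: ((NOT 1 AND 0) AND 1)
= 0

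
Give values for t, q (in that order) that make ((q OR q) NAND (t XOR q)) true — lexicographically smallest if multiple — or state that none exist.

t=0, q=0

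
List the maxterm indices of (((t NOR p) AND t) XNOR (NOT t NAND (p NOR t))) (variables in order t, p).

ΠM(1, 2, 3) = (t OR NOT p) AND (NOT t OR p) AND (NOT t OR NOT p)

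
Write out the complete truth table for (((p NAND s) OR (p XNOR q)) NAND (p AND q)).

q | s | p | Output
------------------
0 | 0 | 0 | 1
0 | 0 | 1 | 1
0 | 1 | 0 | 1
0 | 1 | 1 | 1
1 | 0 | 0 | 1
1 | 0 | 1 | 0
1 | 1 | 0 | 1
1 | 1 | 1 | 0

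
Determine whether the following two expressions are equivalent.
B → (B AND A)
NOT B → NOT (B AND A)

No, Inverse is not equivalent to original (counterexample: B=1, A=0)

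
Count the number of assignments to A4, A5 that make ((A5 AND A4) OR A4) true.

Satisfying assignments: (1,0), (1,1)
Count: 2 out of 4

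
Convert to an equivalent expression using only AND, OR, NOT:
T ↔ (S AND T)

(T AND (S AND T)) OR (NOT T AND NOT (S AND T))
(Biconditional = both true or both false)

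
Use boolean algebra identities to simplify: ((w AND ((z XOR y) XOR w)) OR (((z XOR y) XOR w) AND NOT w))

By distribution ((E AND v) OR (E AND NOT v) = E):
= ((z XOR y) XOR w)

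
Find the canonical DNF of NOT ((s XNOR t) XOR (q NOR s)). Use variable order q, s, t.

(NOT q AND NOT s AND NOT t) OR (NOT q AND s AND NOT t) OR (q AND NOT s AND t) OR (q AND s AND NOT t)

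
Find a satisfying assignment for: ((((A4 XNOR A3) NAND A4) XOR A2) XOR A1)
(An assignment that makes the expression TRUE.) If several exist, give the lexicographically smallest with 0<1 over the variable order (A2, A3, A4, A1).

A2=0, A3=0, A4=0, A1=0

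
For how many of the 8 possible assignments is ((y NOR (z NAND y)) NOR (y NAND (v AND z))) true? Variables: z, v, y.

Satisfying assignments: (1,1,1)
Count: 1 out of 8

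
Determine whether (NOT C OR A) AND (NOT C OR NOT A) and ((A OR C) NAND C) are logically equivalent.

Yes, they are equivalent — the two output columns agree on all 4 assignments:
C | A | Expression 1 | Expression 2
-----------------------------------
0 | 0 | 1 | 1
0 | 1 | 1 | 1
1 | 0 | 0 | 0
1 | 1 | 0 | 0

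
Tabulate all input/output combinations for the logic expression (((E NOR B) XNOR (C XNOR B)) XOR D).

D | B | E | C | Output
----------------------
0 | 0 | 0 | 0 | 1
0 | 0 | 0 | 1 | 0
0 | 0 | 1 | 0 | 0
0 | 0 | 1 | 1 | 1
0 | 1 | 0 | 0 | 1
0 | 1 | 0 | 1 | 0
0 | 1 | 1 | 0 | 1
0 | 1 | 1 | 1 | 0
1 | 0 | 0 | 0 | 0
1 | 0 | 0 | 1 | 1
1 | 0 | 1 | 0 | 1
1 | 0 | 1 | 1 | 0
1 | 1 | 0 | 0 | 0
1 | 1 | 0 | 1 | 1
1 | 1 | 1 | 0 | 0
1 | 1 | 1 | 1 | 1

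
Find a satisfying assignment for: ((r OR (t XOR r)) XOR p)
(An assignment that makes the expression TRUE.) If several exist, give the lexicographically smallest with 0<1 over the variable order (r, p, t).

r=0, p=0, t=1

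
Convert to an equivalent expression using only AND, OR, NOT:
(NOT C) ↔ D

((NOT C) AND D) OR (C AND NOT D)
(Biconditional = both true or both false)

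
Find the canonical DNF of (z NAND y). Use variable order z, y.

(NOT z AND NOT y) OR (NOT z AND y) OR (z AND NOT y)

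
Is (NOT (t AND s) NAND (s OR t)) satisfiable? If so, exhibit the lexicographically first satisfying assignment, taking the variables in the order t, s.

t=0, s=0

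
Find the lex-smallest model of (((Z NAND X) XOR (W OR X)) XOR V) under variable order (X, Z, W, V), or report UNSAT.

X=0, Z=0, W=0, V=0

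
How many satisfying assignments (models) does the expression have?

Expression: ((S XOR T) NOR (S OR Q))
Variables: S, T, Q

Satisfying assignments: (0,0,0)
Count: 1 out of 8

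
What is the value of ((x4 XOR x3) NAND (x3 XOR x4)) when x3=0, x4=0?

Substituting: ((0 XOR 0) NAND (0 XOR 0))
= 1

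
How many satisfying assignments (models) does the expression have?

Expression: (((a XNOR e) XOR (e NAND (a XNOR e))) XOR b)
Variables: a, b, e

Satisfying assignments: (0,0,1), (0,1,0), (1,0,0), (1,0,1)
Count: 4 out of 8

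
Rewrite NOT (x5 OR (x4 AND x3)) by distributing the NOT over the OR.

NOT x5 AND NOT (x4 AND x3)
De Morgan's: NOT(OR of terms) = AND of negations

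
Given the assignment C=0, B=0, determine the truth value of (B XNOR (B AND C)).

Substituting: (0 XNOR (0 AND 0))
= 1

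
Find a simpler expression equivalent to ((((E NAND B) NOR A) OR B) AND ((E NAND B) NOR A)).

By absorption (E AND (E OR v) = E):
= ((E NAND B) NOR A)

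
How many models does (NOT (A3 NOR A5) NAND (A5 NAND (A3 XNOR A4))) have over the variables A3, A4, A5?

Satisfying assignments: (0,0,0), (0,0,1), (0,1,0), (1,1,1)
Count: 4 out of 8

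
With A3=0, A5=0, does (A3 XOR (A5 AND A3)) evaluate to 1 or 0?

Substituting: (0 XOR (0 AND 0))
= 0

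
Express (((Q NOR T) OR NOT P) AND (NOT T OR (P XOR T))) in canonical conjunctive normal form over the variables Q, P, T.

(Q OR NOT P OR NOT T) AND (NOT Q OR NOT P OR T) AND (NOT Q OR NOT P OR NOT T)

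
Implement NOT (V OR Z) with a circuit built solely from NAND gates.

(((V NAND V) NAND (Z NAND Z)) NAND ((V NAND V) NAND (Z NAND Z)))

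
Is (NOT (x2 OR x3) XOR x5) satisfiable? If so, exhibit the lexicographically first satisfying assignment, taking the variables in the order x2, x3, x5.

x2=0, x3=0, x5=0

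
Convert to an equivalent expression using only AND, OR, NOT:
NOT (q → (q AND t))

q AND NOT (q AND t)
(Negated implication: NOT(A → B) = A AND NOT B)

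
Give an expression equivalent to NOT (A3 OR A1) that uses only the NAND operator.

(((A3 NAND A3) NAND (A1 NAND A1)) NAND ((A3 NAND A3) NAND (A1 NAND A1)))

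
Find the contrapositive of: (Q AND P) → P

Contrapositive: NOT P → NOT (Q AND P)
Note: A statement and its contrapositive are logically equivalent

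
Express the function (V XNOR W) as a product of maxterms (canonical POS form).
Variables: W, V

ΠM(1, 2) = (W OR NOT V) AND (NOT W OR V)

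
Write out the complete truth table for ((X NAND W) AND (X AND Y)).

Y | W | X | Output
------------------
0 | 0 | 0 | 0
0 | 0 | 1 | 0
0 | 1 | 0 | 0
0 | 1 | 1 | 0
1 | 0 | 0 | 0
1 | 0 | 1 | 1
1 | 1 | 0 | 0
1 | 1 | 1 | 0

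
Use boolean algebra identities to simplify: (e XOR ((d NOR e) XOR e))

By XOR self-cancellation ((E XOR v) XOR v = E):
= (d NOR e)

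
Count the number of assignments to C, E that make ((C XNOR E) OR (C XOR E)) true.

Satisfying assignments: (0,0), (0,1), (1,0), (1,1)
Count: 4 out of 4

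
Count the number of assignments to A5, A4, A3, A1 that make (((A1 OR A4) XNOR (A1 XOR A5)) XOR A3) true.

Satisfying assignments: (0,0,0,0), (0,0,0,1), (0,1,0,1), (0,1,1,0), (1,0,1,0), (1,0,1,1), (1,1,0,0), (1,1,1,1)
Count: 8 out of 16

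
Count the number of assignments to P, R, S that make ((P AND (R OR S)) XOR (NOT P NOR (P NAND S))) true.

Satisfying assignments: (1,1,0)
Count: 1 out of 8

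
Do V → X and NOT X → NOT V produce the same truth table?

Yes, Contrapositive is always equivalent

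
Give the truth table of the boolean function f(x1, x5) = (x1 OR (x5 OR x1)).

x1 | x5 | Output
----------------
0 | 0 | 0
0 | 1 | 1
1 | 0 | 1
1 | 1 | 1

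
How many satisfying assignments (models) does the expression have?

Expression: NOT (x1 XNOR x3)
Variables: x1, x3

Satisfying assignments: (0,1), (1,0)
Count: 2 out of 4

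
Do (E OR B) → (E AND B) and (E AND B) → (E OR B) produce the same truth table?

No, Converse is not equivalent to original (counterexample: E=0, B=1)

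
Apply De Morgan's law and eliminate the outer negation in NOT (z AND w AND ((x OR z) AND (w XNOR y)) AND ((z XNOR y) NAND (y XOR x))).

NOT z OR NOT w OR NOT ((x OR z) AND (w XNOR y)) OR NOT ((z XNOR y) NAND (y XOR x))
De Morgan's: NOT(AND of terms) = OR of negations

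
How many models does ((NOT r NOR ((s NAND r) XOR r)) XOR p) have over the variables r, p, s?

Satisfying assignments: (0,1,0), (0,1,1), (1,0,0), (1,1,1)
Count: 4 out of 8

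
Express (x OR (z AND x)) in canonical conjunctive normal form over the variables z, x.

(z OR x) AND (NOT z OR x)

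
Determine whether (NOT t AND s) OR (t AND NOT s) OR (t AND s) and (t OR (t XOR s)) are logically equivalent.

Yes, they are equivalent — the two output columns agree on all 4 assignments:
t | s | Expression 1 | Expression 2
-----------------------------------
0 | 0 | 0 | 0
0 | 1 | 1 | 1
1 | 0 | 1 | 1
1 | 1 | 1 | 1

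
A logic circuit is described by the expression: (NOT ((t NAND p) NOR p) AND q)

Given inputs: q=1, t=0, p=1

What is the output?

Substituting: (NOT ((0 NAND 1) NOR 1) AND 1)
= 1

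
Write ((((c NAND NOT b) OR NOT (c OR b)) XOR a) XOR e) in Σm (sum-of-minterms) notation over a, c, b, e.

Σm(0, 2, 5, 6, 9, 11, 12, 15) = (NOT a AND NOT c AND NOT b AND NOT e) OR (NOT a AND NOT c AND b AND NOT e) OR (NOT a AND c AND NOT b AND e) OR (NOT a AND c AND b AND NOT e) OR (a AND NOT c AND NOT b AND e) OR (a AND NOT c AND b AND e) OR (a AND c AND NOT b AND NOT e) OR (a AND c AND b AND e)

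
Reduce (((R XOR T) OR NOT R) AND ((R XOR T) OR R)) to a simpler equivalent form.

By distribution ((E OR v) AND (E OR NOT v) = E):
= (R XOR T)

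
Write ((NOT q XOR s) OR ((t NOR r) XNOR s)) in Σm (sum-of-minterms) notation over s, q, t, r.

Σm(0, 1, 2, 3, 5, 6, 7, 8, 12, 13, 14, 15) = (NOT s AND NOT q AND NOT t AND NOT r) OR (NOT s AND NOT q AND NOT t AND r) OR (NOT s AND NOT q AND t AND NOT r) OR (NOT s AND NOT q AND t AND r) OR (NOT s AND q AND NOT t AND r) OR (NOT s AND q AND t AND NOT r) OR (NOT s AND q AND t AND r) OR (s AND NOT q AND NOT t AND NOT r) OR (s AND q AND NOT t AND NOT r) OR (s AND q AND NOT t AND r) OR (s AND q AND t AND NOT r) OR (s AND q AND t AND r)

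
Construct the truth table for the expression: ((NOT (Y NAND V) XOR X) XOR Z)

V | X | Y | Z | Output
----------------------
0 | 0 | 0 | 0 | 0
0 | 0 | 0 | 1 | 1
0 | 0 | 1 | 0 | 0
0 | 0 | 1 | 1 | 1
0 | 1 | 0 | 0 | 1
0 | 1 | 0 | 1 | 0
0 | 1 | 1 | 0 | 1
0 | 1 | 1 | 1 | 0
1 | 0 | 0 | 0 | 0
1 | 0 | 0 | 1 | 1
1 | 0 | 1 | 0 | 1
1 | 0 | 1 | 1 | 0
1 | 1 | 0 | 0 | 1
1 | 1 | 0 | 1 | 0
1 | 1 | 1 | 0 | 0
1 | 1 | 1 | 1 | 1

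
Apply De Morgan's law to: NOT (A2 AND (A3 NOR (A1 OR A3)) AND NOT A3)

NOT A2 OR NOT (A3 NOR (A1 OR A3)) OR A3
De Morgan's: NOT(AND of terms) = OR of negations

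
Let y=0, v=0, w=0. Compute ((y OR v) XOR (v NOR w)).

Substituting: ((0 OR 0) XOR (0 NOR 0))
= 1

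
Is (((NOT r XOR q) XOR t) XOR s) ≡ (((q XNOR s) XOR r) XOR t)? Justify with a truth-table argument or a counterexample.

Yes, they are equivalent — the two output columns agree on all 16 assignments:
q | r | t | s | Expression 1 | Expression 2
-------------------------------------------
0 | 0 | 0 | 0 | 1 | 1
0 | 0 | 0 | 1 | 0 | 0
0 | 0 | 1 | 0 | 0 | 0
0 | 0 | 1 | 1 | 1 | 1
0 | 1 | 0 | 0 | 0 | 0
0 | 1 | 0 | 1 | 1 | 1
0 | 1 | 1 | 0 | 1 | 1
0 | 1 | 1 | 1 | 0 | 0
1 | 0 | 0 | 0 | 0 | 0
1 | 0 | 0 | 1 | 1 | 1
1 | 0 | 1 | 0 | 1 | 1
1 | 0 | 1 | 1 | 0 | 0
1 | 1 | 0 | 0 | 1 | 1
1 | 1 | 0 | 1 | 0 | 0
1 | 1 | 1 | 0 | 0 | 0
1 | 1 | 1 | 1 | 1 | 1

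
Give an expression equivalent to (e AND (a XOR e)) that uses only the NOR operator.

((e NOR e) NOR (((((a NOR e) NOR (a NOR e)) NOR ((a NOR e) NOR (a NOR e))) NOR ((((a NOR a) NOR (e NOR e)) NOR ((a NOR a) NOR (e NOR e))) NOR (((a NOR a) NOR (e NOR e)) NOR ((a NOR a) NOR (e NOR e))))) NOR ((((a NOR e) NOR (a NOR e)) NOR ((a NOR e) NOR (a NOR e))) NOR ((((a NOR a) NOR (e NOR e)) NOR ((a NOR a) NOR (e NOR e))) NOR (((a NOR a) NOR (e NOR e)) NOR ((a NOR a) NOR (e NOR e)))))))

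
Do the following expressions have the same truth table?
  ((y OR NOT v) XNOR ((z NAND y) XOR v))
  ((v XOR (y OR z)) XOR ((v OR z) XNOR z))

No. Counterexample: with v=0, z=0, y=1, Expression 1 = 1 but Expression 2 = 0.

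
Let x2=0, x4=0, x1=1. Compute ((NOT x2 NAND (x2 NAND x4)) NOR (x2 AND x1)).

Substituting: ((NOT 0 NAND (0 NAND 0)) NOR (0 AND 1))
= 1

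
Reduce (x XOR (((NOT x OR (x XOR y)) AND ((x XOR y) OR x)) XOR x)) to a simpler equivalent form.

By XOR self-cancellation ((E XOR v) XOR v = E) then distribution ((E OR v) AND (E OR NOT v) = E):
= (x XOR y)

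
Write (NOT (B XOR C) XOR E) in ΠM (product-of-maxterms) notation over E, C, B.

ΠM(1, 2, 4, 7) = (E OR C OR NOT B) AND (E OR NOT C OR B) AND (NOT E OR C OR B) AND (NOT E OR NOT C OR NOT B)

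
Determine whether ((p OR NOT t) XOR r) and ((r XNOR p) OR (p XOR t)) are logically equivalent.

No. Counterexample: with r=0, t=1, p=0, Expression 1 = 0 but Expression 2 = 1.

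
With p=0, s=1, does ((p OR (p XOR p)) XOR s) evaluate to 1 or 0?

Substituting: ((0 OR (0 XOR 0)) XOR 1)
= 1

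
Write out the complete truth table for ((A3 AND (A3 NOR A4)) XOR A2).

A3 | A4 | A2 | Output
---------------------
0 | 0 | 0 | 0
0 | 0 | 1 | 1
0 | 1 | 0 | 0
0 | 1 | 1 | 1
1 | 0 | 0 | 0
1 | 0 | 1 | 1
1 | 1 | 0 | 0
1 | 1 | 1 | 1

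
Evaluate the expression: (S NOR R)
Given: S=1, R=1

Substituting: (1 NOR 1)
= 0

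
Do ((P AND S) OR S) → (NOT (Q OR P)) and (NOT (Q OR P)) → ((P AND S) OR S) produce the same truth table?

No, Converse is not equivalent to original (counterexample: S=0, P=0, Q=0)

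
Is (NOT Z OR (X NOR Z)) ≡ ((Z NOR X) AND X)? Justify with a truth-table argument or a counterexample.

No. Counterexample: with Z=0, X=0, Expression 1 = 1 but Expression 2 = 0.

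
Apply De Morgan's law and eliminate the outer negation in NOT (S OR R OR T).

NOT S AND NOT R AND NOT T
De Morgan's: NOT(OR of terms) = AND of negations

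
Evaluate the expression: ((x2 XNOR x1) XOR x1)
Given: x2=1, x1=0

Substituting: ((1 XNOR 0) XOR 0)
= 0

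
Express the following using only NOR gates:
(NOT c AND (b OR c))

(((c NOR c) NOR (c NOR c)) NOR (((b NOR c) NOR (b NOR c)) NOR ((b NOR c) NOR (b NOR c))))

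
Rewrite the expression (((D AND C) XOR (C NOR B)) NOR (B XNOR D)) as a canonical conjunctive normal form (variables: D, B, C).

(D OR B OR C) AND (D OR B OR NOT C) AND (NOT D OR B OR C) AND (NOT D OR B OR NOT C) AND (NOT D OR NOT B OR C) AND (NOT D OR NOT B OR NOT C)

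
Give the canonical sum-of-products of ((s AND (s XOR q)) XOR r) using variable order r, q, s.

Σm(1, 4, 6, 7) = (NOT r AND NOT q AND s) OR (r AND NOT q AND NOT s) OR (r AND q AND NOT s) OR (r AND q AND s)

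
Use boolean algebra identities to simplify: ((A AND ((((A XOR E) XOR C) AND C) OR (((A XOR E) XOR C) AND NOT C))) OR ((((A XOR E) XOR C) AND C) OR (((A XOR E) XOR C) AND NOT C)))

By absorption (E OR (E AND v) = E) then distribution ((E AND v) OR (E AND NOT v) = E):
= ((A XOR E) XOR C)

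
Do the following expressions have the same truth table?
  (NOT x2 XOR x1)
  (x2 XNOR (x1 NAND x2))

No. Counterexample: with x2=0, x1=0, Expression 1 = 1 but Expression 2 = 0.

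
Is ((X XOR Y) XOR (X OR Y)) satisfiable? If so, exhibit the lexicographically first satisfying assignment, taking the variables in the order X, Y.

X=1, Y=1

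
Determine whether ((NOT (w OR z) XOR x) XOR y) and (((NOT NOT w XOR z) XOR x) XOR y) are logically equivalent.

No. Counterexample: with z=0, w=0, x=0, y=0, Expression 1 = 1 but Expression 2 = 0.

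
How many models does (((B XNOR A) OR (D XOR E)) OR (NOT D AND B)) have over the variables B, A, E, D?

Satisfying assignments: (0,0,0,0), (0,0,0,1), (0,0,1,0), (0,0,1,1), (0,1,0,1), (0,1,1,0), (1,0,0,0), (1,0,0,1), (1,0,1,0), (1,1,0,0), (1,1,0,1), (1,1,1,0), (1,1,1,1)
Count: 13 out of 16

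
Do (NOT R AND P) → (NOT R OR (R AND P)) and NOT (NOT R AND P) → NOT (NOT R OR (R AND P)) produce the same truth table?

No, Inverse is not equivalent to original (counterexample: P=0, R=0)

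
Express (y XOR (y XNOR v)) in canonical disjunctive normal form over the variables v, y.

(NOT v AND NOT y) OR (NOT v AND y)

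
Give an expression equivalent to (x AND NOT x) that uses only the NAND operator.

((x NAND (x NAND x)) NAND (x NAND (x NAND x)))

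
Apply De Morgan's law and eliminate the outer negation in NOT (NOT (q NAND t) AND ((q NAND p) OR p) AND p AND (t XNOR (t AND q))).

(q NAND t) OR NOT ((q NAND p) OR p) OR NOT p OR NOT (t XNOR (t AND q))
De Morgan's: NOT(AND of terms) = OR of negations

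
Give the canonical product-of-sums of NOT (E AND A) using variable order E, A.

ΠM(3) = (NOT E OR NOT A)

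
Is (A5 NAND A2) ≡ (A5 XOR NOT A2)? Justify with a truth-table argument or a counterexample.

No. Counterexample: with A5=0, A2=1, Expression 1 = 1 but Expression 2 = 0.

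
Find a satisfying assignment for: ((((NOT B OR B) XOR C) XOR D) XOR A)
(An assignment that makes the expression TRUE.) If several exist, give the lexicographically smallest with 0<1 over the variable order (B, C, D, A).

B=0, C=0, D=0, A=0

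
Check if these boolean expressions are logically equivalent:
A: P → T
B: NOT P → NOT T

No, Inverse is not equivalent to original (counterexample: T=0, P=1)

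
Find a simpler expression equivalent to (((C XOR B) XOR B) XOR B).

By XOR self-cancellation ((E XOR v) XOR v = E):
= (C XOR B)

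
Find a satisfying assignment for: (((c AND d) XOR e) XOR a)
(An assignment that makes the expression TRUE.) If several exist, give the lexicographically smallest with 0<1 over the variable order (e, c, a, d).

e=0, c=0, a=1, d=0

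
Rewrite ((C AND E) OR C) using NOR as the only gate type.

((((C NOR C) NOR (E NOR E)) NOR C) NOR (((C NOR C) NOR (E NOR E)) NOR C))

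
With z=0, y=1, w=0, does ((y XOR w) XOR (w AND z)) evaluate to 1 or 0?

Substituting: ((1 XOR 0) XOR (0 AND 0))
= 1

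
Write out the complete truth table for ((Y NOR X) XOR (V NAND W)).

X | Y | W | V | Output
----------------------
0 | 0 | 0 | 0 | 0
0 | 0 | 0 | 1 | 0
0 | 0 | 1 | 0 | 0
0 | 0 | 1 | 1 | 1
0 | 1 | 0 | 0 | 1
0 | 1 | 0 | 1 | 1
0 | 1 | 1 | 0 | 1
0 | 1 | 1 | 1 | 0
1 | 0 | 0 | 0 | 1
1 | 0 | 0 | 1 | 1
1 | 0 | 1 | 0 | 1
1 | 0 | 1 | 1 | 0
1 | 1 | 0 | 0 | 1
1 | 1 | 0 | 1 | 1
1 | 1 | 1 | 0 | 1
1 | 1 | 1 | 1 | 0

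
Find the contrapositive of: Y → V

Contrapositive: NOT V → NOT Y
Note: A statement and its contrapositive are logically equivalent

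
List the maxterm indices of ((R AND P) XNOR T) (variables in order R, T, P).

ΠM(2, 3, 5, 6) = (R OR NOT T OR P) AND (R OR NOT T OR NOT P) AND (NOT R OR T OR NOT P) AND (NOT R OR NOT T OR P)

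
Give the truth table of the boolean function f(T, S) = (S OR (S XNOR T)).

T | S | Output
--------------
0 | 0 | 1
0 | 1 | 1
1 | 0 | 0
1 | 1 | 1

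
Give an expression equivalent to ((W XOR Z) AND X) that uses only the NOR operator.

((((((W NOR Z) NOR (W NOR Z)) NOR ((W NOR Z) NOR (W NOR Z))) NOR ((((W NOR W) NOR (Z NOR Z)) NOR ((W NOR W) NOR (Z NOR Z))) NOR (((W NOR W) NOR (Z NOR Z)) NOR ((W NOR W) NOR (Z NOR Z))))) NOR ((((W NOR Z) NOR (W NOR Z)) NOR ((W NOR Z) NOR (W NOR Z))) NOR ((((W NOR W) NOR (Z NOR Z)) NOR ((W NOR W) NOR (Z NOR Z))) NOR (((W NOR W) NOR (Z NOR Z)) NOR ((W NOR W) NOR (Z NOR Z)))))) NOR (X NOR X))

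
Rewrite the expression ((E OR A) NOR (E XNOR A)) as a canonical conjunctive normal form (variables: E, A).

(E OR A) AND (E OR NOT A) AND (NOT E OR A) AND (NOT E OR NOT A)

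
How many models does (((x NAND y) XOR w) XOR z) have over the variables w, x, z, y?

Satisfying assignments: (0,0,0,0), (0,0,0,1), (0,1,0,0), (0,1,1,1), (1,0,1,0), (1,0,1,1), (1,1,0,1), (1,1,1,0)
Count: 8 out of 16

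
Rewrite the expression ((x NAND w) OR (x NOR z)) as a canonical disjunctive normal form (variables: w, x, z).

(NOT w AND NOT x AND NOT z) OR (NOT w AND NOT x AND z) OR (NOT w AND x AND NOT z) OR (NOT w AND x AND z) OR (w AND NOT x AND NOT z) OR (w AND NOT x AND z)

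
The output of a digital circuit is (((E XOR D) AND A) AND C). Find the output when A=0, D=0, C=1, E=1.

Substituting: (((1 XOR 0) AND 0) AND 1)
= 0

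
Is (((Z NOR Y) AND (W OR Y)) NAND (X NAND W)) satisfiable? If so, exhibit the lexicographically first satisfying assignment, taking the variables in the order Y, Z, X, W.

Y=0, Z=0, X=0, W=0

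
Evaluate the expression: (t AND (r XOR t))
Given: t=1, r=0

Substituting: (1 AND (0 XOR 1))
= 1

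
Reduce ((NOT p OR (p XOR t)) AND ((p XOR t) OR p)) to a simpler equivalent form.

By distribution ((E OR v) AND (E OR NOT v) = E):
= (p XOR t)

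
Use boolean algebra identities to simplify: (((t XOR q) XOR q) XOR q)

By XOR self-cancellation ((E XOR v) XOR v = E):
= (t XOR q)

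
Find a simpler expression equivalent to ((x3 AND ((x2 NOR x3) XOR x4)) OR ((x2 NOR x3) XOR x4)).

By absorption (E OR (E AND v) = E):
= ((x2 NOR x3) XOR x4)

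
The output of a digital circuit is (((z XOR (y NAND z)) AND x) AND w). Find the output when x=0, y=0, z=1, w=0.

Substituting: (((1 XOR (0 NAND 1)) AND 0) AND 0)
= 0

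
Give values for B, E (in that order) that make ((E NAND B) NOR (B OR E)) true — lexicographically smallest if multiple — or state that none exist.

UNSATISFIABLE - no assignment makes this expression true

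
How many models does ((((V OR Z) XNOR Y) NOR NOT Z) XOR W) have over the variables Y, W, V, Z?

Satisfying assignments: (0,0,0,1), (0,0,1,1), (0,1,0,0), (0,1,1,0), (1,1,0,0), (1,1,0,1), (1,1,1,0), (1,1,1,1)
Count: 8 out of 16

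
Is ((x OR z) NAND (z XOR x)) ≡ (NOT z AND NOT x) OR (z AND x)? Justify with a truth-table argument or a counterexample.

Yes, they are equivalent — the two output columns agree on all 4 assignments:
z | x | Expression 1 | Expression 2
-----------------------------------
0 | 0 | 1 | 1
0 | 1 | 0 | 0
1 | 0 | 0 | 0
1 | 1 | 1 | 1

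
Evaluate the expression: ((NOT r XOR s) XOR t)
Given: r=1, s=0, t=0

Substituting: ((NOT 1 XOR 0) XOR 0)
= 0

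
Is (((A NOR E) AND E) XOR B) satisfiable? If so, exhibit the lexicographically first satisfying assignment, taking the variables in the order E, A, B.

E=0, A=0, B=1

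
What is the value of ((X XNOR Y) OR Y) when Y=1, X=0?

Substituting: ((0 XNOR 1) OR 1)
= 1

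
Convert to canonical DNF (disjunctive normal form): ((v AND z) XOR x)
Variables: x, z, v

(NOT x AND z AND v) OR (x AND NOT z AND NOT v) OR (x AND NOT z AND v) OR (x AND z AND NOT v)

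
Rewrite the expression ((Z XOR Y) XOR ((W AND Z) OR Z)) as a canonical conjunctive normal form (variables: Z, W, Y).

(Z OR W OR Y) AND (Z OR NOT W OR Y) AND (NOT Z OR W OR Y) AND (NOT Z OR NOT W OR Y)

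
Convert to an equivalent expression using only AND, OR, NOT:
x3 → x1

NOT x3 OR x1
(Implication elimination: A → B = NOT A OR B)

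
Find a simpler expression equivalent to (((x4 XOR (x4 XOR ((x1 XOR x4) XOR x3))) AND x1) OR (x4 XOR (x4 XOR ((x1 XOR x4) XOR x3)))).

By absorption (E OR (E AND v) = E) then XOR self-cancellation ((E XOR v) XOR v = E):
= ((x1 XOR x4) XOR x3)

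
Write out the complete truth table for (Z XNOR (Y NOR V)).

Y | V | Z | Output
------------------
0 | 0 | 0 | 0
0 | 0 | 1 | 1
0 | 1 | 0 | 1
0 | 1 | 1 | 0
1 | 0 | 0 | 1
1 | 0 | 1 | 0
1 | 1 | 0 | 1
1 | 1 | 1 | 0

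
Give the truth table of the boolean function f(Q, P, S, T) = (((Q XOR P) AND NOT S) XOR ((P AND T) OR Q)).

Q | P | S | T | Output
----------------------
0 | 0 | 0 | 0 | 0
0 | 0 | 0 | 1 | 0
0 | 0 | 1 | 0 | 0
0 | 0 | 1 | 1 | 0
0 | 1 | 0 | 0 | 1
0 | 1 | 0 | 1 | 0
0 | 1 | 1 | 0 | 0
0 | 1 | 1 | 1 | 1
1 | 0 | 0 | 0 | 0
1 | 0 | 0 | 1 | 0
1 | 0 | 1 | 0 | 1
1 | 0 | 1 | 1 | 1
1 | 1 | 0 | 0 | 1
1 | 1 | 0 | 1 | 1
1 | 1 | 1 | 0 | 1
1 | 1 | 1 | 1 | 1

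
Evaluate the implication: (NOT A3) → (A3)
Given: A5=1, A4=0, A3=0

Antecedent (NOT A3) = 1; consequent (A3) = 0.
1 → 0 = 0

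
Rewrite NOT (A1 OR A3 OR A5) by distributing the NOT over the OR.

NOT A1 AND NOT A3 AND NOT A5
De Morgan's: NOT(OR of terms) = AND of negations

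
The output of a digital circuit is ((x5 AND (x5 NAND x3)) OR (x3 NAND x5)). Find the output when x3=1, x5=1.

Substituting: ((1 AND (1 NAND 1)) OR (1 NAND 1))
= 0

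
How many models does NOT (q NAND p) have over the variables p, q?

Satisfying assignments: (1,1)
Count: 1 out of 4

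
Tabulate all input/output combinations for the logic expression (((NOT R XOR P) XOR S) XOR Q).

R | S | Q | P | Output
----------------------
0 | 0 | 0 | 0 | 1
0 | 0 | 0 | 1 | 0
0 | 0 | 1 | 0 | 0
0 | 0 | 1 | 1 | 1
0 | 1 | 0 | 0 | 0
0 | 1 | 0 | 1 | 1
0 | 1 | 1 | 0 | 1
0 | 1 | 1 | 1 | 0
1 | 0 | 0 | 0 | 0
1 | 0 | 0 | 1 | 1
1 | 0 | 1 | 0 | 1
1 | 0 | 1 | 1 | 0
1 | 1 | 0 | 0 | 1
1 | 1 | 0 | 1 | 0
1 | 1 | 1 | 0 | 0
1 | 1 | 1 | 1 | 1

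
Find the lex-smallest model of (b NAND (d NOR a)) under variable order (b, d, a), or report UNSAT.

b=0, d=0, a=0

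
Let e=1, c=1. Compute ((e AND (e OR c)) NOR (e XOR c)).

Substituting: ((1 AND (1 OR 1)) NOR (1 XOR 1))
= 0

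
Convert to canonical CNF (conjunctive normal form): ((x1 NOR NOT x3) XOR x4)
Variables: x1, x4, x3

(x1 OR x4 OR x3) AND (x1 OR NOT x4 OR NOT x3) AND (NOT x1 OR x4 OR x3) AND (NOT x1 OR x4 OR NOT x3)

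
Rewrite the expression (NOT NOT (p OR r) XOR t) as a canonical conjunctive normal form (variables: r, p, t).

(r OR p OR t) AND (r OR NOT p OR NOT t) AND (NOT r OR p OR NOT t) AND (NOT r OR NOT p OR NOT t)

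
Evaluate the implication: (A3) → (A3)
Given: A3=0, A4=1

Antecedent (A3) = 0; consequent (A3) = 0.
0 → 0 = 1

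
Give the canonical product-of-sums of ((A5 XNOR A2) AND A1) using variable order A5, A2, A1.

ΠM(0, 2, 3, 4, 5, 6) = (A5 OR A2 OR A1) AND (A5 OR NOT A2 OR A1) AND (A5 OR NOT A2 OR NOT A1) AND (NOT A5 OR A2 OR A1) AND (NOT A5 OR A2 OR NOT A1) AND (NOT A5 OR NOT A2 OR A1)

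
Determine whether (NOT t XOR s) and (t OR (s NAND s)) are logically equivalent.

No. Counterexample: with s=0, t=1, Expression 1 = 0 but Expression 2 = 1.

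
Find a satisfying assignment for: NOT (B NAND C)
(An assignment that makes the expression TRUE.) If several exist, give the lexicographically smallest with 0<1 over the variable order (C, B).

C=1, B=1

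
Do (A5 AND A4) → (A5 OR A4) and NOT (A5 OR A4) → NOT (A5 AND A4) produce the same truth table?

Yes, Contrapositive is always equivalent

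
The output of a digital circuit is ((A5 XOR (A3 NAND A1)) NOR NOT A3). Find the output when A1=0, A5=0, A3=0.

Substituting: ((0 XOR (0 NAND 0)) NOR NOT 0)
= 0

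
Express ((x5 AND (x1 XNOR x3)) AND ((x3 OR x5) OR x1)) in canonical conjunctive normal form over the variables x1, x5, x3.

(x1 OR x5 OR x3) AND (x1 OR x5 OR NOT x3) AND (x1 OR NOT x5 OR NOT x3) AND (NOT x1 OR x5 OR x3) AND (NOT x1 OR x5 OR NOT x3) AND (NOT x1 OR NOT x5 OR x3)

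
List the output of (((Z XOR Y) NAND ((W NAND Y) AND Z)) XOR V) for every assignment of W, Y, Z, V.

W | Y | Z | V | Output
----------------------
0 | 0 | 0 | 0 | 1
0 | 0 | 0 | 1 | 0
0 | 0 | 1 | 0 | 0
0 | 0 | 1 | 1 | 1
0 | 1 | 0 | 0 | 1
0 | 1 | 0 | 1 | 0
0 | 1 | 1 | 0 | 1
0 | 1 | 1 | 1 | 0
1 | 0 | 0 | 0 | 1
1 | 0 | 0 | 1 | 0
1 | 0 | 1 | 0 | 0
1 | 0 | 1 | 1 | 1
1 | 1 | 0 | 0 | 1
1 | 1 | 0 | 1 | 0
1 | 1 | 1 | 0 | 1
1 | 1 | 1 | 1 | 0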